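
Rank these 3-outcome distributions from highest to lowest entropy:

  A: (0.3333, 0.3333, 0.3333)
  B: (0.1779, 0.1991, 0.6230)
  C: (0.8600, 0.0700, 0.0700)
A > B > C

Key insight: Entropy is maximized by uniform distributions and minimized by concentrated distributions.

- Uniform distributions have maximum entropy log₂(3) = 1.5850 bits
- The more "peaked" or concentrated a distribution, the lower its entropy

Entropies:
  H(A) = 1.5850 bits
  H(B) = 1.3321 bits
  H(C) = 0.7242 bits

Ranking: A > B > C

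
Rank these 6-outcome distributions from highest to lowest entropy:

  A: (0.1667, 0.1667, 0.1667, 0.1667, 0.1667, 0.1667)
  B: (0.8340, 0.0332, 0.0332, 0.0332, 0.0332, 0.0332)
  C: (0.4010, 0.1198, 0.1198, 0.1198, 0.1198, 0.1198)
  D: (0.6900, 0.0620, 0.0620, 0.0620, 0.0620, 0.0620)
A > C > D > B

Key insight: Entropy is maximized by uniform distributions and minimized by concentrated distributions.

Entropies:
  H(A) = 2.5850 bits
  H(B) = 1.0339 bits
  H(C) = 2.3624 bits
  H(D) = 1.6130 bits

Ranking: A > C > D > B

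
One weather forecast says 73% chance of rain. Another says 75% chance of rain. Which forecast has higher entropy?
73% forecast

Treat each forecast as a Bernoulli distribution. Binary entropy is maximized at p=0.5 and falls off symmetrically toward 0 or 1. The 73% forecast is closer to 50%, so it is more uncertain. H(73%) ≈ 0.841 bits, H(75%) ≈ 0.811 bits.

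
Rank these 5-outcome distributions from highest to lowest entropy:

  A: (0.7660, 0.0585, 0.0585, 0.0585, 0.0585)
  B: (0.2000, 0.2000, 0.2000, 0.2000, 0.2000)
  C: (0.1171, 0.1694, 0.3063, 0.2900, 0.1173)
B > C > A

Key insight: Entropy is maximized by uniform distributions and minimized by concentrated distributions.

- Uniform distributions have maximum entropy log₂(5) = 2.3219 bits
- The more "peaked" or concentrated a distribution, the lower its entropy

Entropies:
  H(A) = 1.2529 bits
  H(B) = 2.3219 bits
  H(C) = 2.1995 bits

Ranking: B > C > A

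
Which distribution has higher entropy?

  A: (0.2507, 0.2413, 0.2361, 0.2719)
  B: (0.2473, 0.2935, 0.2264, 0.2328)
A

Both distributions are close to uniform, making this a harder comparison.

H(A) = 1.9979 bits
H(B) = 1.9923 bits

The distribution closer to uniform has higher entropy.
Answer: A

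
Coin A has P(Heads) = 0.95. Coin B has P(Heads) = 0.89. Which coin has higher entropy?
B

For binary distributions, entropy is maximized at p=0.5 and decreases as p moves toward 0 or 1.

H(A) = H(0.95) = 0.2864 bits
H(B) = H(0.89) = 0.4999 bits

Distribution B (p=0.89) is closer to uniform (p=0.5), so it has higher entropy.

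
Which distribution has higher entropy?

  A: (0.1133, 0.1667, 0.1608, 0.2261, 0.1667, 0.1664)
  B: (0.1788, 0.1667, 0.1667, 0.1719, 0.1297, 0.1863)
B

Both distributions are close to uniform, making this a harder comparison.

H(A) = 2.5572 bits
H(B) = 2.5762 bits

The distribution closer to uniform has higher entropy.
Answer: B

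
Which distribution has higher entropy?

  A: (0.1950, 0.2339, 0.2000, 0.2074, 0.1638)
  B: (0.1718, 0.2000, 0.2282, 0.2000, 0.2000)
B

Both distributions are close to uniform, making this a harder comparison.

H(A) = 2.3127 bits
H(B) = 2.3162 bits

The distribution closer to uniform has higher entropy.
Answer: B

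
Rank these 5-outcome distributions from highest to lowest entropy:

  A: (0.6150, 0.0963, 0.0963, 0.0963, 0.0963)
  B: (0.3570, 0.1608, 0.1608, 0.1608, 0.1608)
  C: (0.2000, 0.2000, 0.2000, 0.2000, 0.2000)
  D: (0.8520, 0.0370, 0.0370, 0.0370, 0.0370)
C > B > A > D

Key insight: Entropy is maximized by uniform distributions and minimized by concentrated distributions.

Entropies:
  H(A) = 1.7315 bits
  H(B) = 2.2262 bits
  H(C) = 2.3219 bits
  H(D) = 0.9008 bits

Ranking: C > B > A > D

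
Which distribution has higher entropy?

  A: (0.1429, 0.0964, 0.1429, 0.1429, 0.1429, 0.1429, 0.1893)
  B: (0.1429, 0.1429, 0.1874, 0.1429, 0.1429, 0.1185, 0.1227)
B

Both distributions are close to uniform, making this a harder comparison.

H(A) = 2.7851 bits
H(B) = 2.7929 bits

The distribution closer to uniform has higher entropy.
Answer: B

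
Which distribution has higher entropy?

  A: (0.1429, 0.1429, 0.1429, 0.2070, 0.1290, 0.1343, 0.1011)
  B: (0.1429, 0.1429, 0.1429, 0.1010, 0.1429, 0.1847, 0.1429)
B

Both distributions are close to uniform, making this a harder comparison.

H(A) = 2.7780 bits
H(B) = 2.7894 bits

The distribution closer to uniform has higher entropy.
Answer: B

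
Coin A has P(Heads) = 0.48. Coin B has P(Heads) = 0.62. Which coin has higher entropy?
A

For binary distributions, entropy is maximized at p=0.5 and decreases as p moves toward 0 or 1.

H(A) = H(0.48) = 0.9988 bits
H(B) = H(0.62) = 0.9580 bits

Distribution A (p=0.48) is closer to uniform (p=0.5), so it has higher entropy.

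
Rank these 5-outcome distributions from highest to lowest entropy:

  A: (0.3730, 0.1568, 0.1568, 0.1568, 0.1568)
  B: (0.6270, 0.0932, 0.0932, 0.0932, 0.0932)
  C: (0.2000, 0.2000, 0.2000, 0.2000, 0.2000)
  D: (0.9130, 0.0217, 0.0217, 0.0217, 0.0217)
C > A > B > D

Key insight: Entropy is maximized by uniform distributions and minimized by concentrated distributions.

Entropies:
  H(A) = 2.2069 bits
  H(B) = 1.6989 bits
  H(C) = 2.3219 bits
  H(D) = 0.6004 bits

Ranking: C > A > B > D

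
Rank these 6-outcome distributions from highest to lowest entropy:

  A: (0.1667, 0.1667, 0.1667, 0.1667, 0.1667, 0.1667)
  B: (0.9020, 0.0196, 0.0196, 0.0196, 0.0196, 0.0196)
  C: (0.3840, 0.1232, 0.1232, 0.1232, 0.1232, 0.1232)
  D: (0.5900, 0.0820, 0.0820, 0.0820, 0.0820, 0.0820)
A > C > D > B

Key insight: Entropy is maximized by uniform distributions and minimized by concentrated distributions.

Entropies:
  H(A) = 2.5850 bits
  H(B) = 0.6902 bits
  H(C) = 2.3911 bits
  H(D) = 1.9285 bits

Ranking: A > C > D > B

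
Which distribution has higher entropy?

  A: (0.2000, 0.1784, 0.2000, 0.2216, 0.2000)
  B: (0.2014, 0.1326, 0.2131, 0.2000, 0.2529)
A

Both distributions are close to uniform, making this a harder comparison.

H(A) = 2.3186 bits
H(B) = 2.2934 bits

The distribution closer to uniform has higher entropy.
Answer: A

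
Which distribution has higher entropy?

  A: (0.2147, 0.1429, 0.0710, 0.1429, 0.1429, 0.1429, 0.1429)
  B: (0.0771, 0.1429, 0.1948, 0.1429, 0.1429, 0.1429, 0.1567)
B

Both distributions are close to uniform, making this a harder comparison.

H(A) = 2.7527 bits
H(B) = 2.7680 bits

The distribution closer to uniform has higher entropy.
Answer: B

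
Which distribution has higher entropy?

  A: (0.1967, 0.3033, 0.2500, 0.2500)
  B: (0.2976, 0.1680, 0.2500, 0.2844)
A

Both distributions are close to uniform, making this a harder comparison.

H(A) = 1.9835 bits
H(B) = 1.9686 bits

The distribution closer to uniform has higher entropy.
Answer: A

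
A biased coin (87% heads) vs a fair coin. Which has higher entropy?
Fair coin

The fair coin is uniform (p=0.5), maximizing binary entropy at 1 bit. The biased coin has H(0.87) ≈ 0.557 bits — its outcome is more predictable, so its entropy is lower.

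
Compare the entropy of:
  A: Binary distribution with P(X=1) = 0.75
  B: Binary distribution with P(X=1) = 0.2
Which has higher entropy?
A

For binary distributions, entropy is maximized at p=0.5 and decreases as p moves toward 0 or 1.

H(A) = H(0.75) = 0.8113 bits
H(B) = H(0.2) = 0.7219 bits

Distribution A (p=0.75) is closer to uniform (p=0.5), so it has higher entropy.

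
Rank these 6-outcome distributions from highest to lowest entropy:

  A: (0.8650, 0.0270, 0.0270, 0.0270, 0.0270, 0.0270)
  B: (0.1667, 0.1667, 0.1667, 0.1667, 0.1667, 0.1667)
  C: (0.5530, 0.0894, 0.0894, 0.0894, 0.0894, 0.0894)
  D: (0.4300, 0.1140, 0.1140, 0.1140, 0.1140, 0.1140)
B > D > C > A

Key insight: Entropy is maximized by uniform distributions and minimized by concentrated distributions.

Entropies:
  H(A) = 0.8845 bits
  H(B) = 2.5850 bits
  H(C) = 2.0298 bits
  H(D) = 2.3093 bits

Ranking: B > D > C > A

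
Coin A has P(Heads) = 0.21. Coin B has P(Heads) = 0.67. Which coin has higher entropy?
B

For binary distributions, entropy is maximized at p=0.5 and decreases as p moves toward 0 or 1.

H(A) = H(0.21) = 0.7415 bits
H(B) = H(0.67) = 0.9149 bits

Distribution B (p=0.67) is closer to uniform (p=0.5), so it has higher entropy.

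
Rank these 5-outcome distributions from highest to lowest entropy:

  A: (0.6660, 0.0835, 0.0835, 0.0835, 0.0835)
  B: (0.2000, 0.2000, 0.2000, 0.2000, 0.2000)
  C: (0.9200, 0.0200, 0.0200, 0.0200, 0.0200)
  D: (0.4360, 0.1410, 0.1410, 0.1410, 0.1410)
B > D > A > C

Key insight: Entropy is maximized by uniform distributions and minimized by concentrated distributions.

Entropies:
  H(A) = 1.5870 bits
  H(B) = 2.3219 bits
  H(C) = 0.5622 bits
  H(D) = 2.1161 bits

Ranking: B > D > A > C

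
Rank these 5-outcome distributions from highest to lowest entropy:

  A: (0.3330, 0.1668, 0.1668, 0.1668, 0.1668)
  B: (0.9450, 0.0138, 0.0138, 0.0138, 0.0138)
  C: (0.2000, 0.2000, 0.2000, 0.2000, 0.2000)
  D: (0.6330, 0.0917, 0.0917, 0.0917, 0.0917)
C > A > D > B

Key insight: Entropy is maximized by uniform distributions and minimized by concentrated distributions.

Entropies:
  H(A) = 2.2520 bits
  H(B) = 0.4173 bits
  H(C) = 2.3219 bits
  H(D) = 1.6823 bits

Ranking: C > A > D > B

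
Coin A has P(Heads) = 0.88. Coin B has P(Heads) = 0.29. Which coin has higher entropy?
B

For binary distributions, entropy is maximized at p=0.5 and decreases as p moves toward 0 or 1.

H(A) = H(0.88) = 0.5294 bits
H(B) = H(0.29) = 0.8687 bits

Distribution B (p=0.29) is closer to uniform (p=0.5), so it has higher entropy.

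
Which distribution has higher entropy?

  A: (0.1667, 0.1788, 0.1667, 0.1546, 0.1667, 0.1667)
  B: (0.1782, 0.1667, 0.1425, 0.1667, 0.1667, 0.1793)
A

Both distributions are close to uniform, making this a harder comparison.

H(A) = 2.5837 bits
H(B) = 2.5811 bits

The distribution closer to uniform has higher entropy.
Answer: A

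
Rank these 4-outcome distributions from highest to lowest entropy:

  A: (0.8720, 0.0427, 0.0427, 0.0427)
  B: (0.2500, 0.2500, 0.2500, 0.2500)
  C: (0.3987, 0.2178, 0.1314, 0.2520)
B > C > A

Key insight: Entropy is maximized by uniform distributions and minimized by concentrated distributions.

- Uniform distributions have maximum entropy log₂(4) = 2.0000 bits
- The more "peaked" or concentrated a distribution, the lower its entropy

Entropies:
  H(A) = 0.7548 bits
  H(B) = 2.0000 bits
  H(C) = 1.8938 bits

Ranking: B > C > A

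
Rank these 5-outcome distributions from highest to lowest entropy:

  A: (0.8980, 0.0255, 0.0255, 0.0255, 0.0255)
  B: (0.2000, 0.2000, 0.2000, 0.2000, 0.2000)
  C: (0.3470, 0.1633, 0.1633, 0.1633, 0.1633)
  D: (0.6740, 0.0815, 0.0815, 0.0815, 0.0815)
B > C > D > A

Key insight: Entropy is maximized by uniform distributions and minimized by concentrated distributions.

Entropies:
  H(A) = 0.6793 bits
  H(B) = 2.3219 bits
  H(C) = 2.2374 bits
  H(D) = 1.5628 bits

Ranking: B > C > D > A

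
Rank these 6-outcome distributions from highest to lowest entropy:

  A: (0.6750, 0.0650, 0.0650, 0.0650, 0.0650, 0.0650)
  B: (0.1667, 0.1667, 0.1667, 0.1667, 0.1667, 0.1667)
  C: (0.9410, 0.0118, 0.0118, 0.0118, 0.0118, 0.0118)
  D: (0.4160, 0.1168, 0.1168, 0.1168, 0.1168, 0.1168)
B > D > A > C

Key insight: Entropy is maximized by uniform distributions and minimized by concentrated distributions.

Entropies:
  H(A) = 1.6644 bits
  H(B) = 2.5850 bits
  H(C) = 0.4605 bits
  H(D) = 2.3355 bits

Ranking: B > D > A > C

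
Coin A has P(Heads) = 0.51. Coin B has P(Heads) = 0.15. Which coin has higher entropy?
A

For binary distributions, entropy is maximized at p=0.5 and decreases as p moves toward 0 or 1.

H(A) = H(0.51) = 0.9997 bits
H(B) = H(0.15) = 0.6098 bits

Distribution A (p=0.51) is closer to uniform (p=0.5), so it has higher entropy.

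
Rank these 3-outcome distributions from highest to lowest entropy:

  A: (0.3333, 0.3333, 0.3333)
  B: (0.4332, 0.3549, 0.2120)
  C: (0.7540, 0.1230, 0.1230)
A > B > C

Key insight: Entropy is maximized by uniform distributions and minimized by concentrated distributions.

- Uniform distributions have maximum entropy log₂(3) = 1.5850 bits
- The more "peaked" or concentrated a distribution, the lower its entropy

Entropies:
  H(A) = 1.5850 bits
  H(B) = 1.5276 bits
  H(C) = 1.0509 bits

Ranking: A > B > C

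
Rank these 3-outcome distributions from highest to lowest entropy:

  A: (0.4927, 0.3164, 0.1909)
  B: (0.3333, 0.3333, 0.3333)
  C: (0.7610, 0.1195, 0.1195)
B > A > C

Key insight: Entropy is maximized by uniform distributions and minimized by concentrated distributions.

- Uniform distributions have maximum entropy log₂(3) = 1.5850 bits
- The more "peaked" or concentrated a distribution, the lower its entropy

Entropies:
  H(A) = 1.4845 bits
  H(B) = 1.5850 bits
  H(C) = 1.0324 bits

Ranking: B > A > C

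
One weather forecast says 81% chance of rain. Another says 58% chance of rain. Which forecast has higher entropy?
58% forecast

Treat each forecast as a Bernoulli distribution. Binary entropy is maximized at p=0.5 and falls off symmetrically toward 0 or 1. The 58% forecast is closer to 50%, so it is more uncertain. H(81%) ≈ 0.701 bits, H(58%) ≈ 0.981 bits.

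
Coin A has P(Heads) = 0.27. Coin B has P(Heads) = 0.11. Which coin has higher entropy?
A

For binary distributions, entropy is maximized at p=0.5 and decreases as p moves toward 0 or 1.

H(A) = H(0.27) = 0.8415 bits
H(B) = H(0.11) = 0.4999 bits

Distribution A (p=0.27) is closer to uniform (p=0.5), so it has higher entropy.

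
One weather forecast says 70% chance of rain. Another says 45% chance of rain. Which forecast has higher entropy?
45% forecast

Treat each forecast as a Bernoulli distribution. Binary entropy is maximized at p=0.5 and falls off symmetrically toward 0 or 1. The 45% forecast is closer to 50%, so it is more uncertain. H(70%) ≈ 0.881 bits, H(45%) ≈ 0.993 bits.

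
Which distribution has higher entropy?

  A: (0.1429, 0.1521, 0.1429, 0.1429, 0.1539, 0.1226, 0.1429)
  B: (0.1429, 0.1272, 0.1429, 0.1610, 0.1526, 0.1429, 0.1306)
A

Both distributions are close to uniform, making this a harder comparison.

H(A) = 2.8041 bits
H(B) = 2.8032 bits

The distribution closer to uniform has higher entropy.
Answer: A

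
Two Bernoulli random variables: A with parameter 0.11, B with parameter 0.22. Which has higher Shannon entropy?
B

For binary distributions, entropy is maximized at p=0.5 and decreases as p moves toward 0 or 1.

H(A) = H(0.11) = 0.4999 bits
H(B) = H(0.22) = 0.7602 bits

Distribution B (p=0.22) is closer to uniform (p=0.5), so it has higher entropy.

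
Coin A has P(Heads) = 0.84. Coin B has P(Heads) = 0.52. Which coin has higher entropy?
B

For binary distributions, entropy is maximized at p=0.5 and decreases as p moves toward 0 or 1.

H(A) = H(0.84) = 0.6343 bits
H(B) = H(0.52) = 0.9988 bits

Distribution B (p=0.52) is closer to uniform (p=0.5), so it has higher entropy.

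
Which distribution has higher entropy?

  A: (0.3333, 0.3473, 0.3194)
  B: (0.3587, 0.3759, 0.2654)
A

Both distributions are close to uniform, making this a harder comparison.

H(A) = 1.5841 bits
H(B) = 1.5691 bits

The distribution closer to uniform has higher entropy.
Answer: A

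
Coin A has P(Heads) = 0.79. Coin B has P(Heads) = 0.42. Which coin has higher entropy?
B

For binary distributions, entropy is maximized at p=0.5 and decreases as p moves toward 0 or 1.

H(A) = H(0.79) = 0.7415 bits
H(B) = H(0.42) = 0.9815 bits

Distribution B (p=0.42) is closer to uniform (p=0.5), so it has higher entropy.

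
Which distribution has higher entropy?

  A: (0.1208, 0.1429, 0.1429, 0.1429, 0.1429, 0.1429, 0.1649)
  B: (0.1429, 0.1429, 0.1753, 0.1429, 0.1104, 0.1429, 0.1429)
A

Both distributions are close to uniform, making this a harder comparison.

H(A) = 2.8024 bits
H(B) = 2.7966 bits

The distribution closer to uniform has higher entropy.
Answer: A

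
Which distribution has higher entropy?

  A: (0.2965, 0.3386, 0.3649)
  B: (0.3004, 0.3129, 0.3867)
A

Both distributions are close to uniform, making this a harder comparison.

H(A) = 1.5798 bits
H(B) = 1.5758 bits

The distribution closer to uniform has higher entropy.
Answer: A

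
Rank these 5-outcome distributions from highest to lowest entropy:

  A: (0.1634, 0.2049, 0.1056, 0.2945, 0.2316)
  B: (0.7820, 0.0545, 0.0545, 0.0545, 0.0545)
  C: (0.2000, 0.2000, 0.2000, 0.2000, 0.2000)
C > A > B

Key insight: Entropy is maximized by uniform distributions and minimized by concentrated distributions.

- Uniform distributions have maximum entropy log₂(5) = 2.3219 bits
- The more "peaked" or concentrated a distribution, the lower its entropy

Entropies:
  H(A) = 2.2463 bits
  H(B) = 1.1925 bits
  H(C) = 2.3219 bits

Ranking: C > A > B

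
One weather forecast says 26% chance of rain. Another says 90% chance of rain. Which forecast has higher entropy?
26% forecast

Treat each forecast as a Bernoulli distribution. Binary entropy is maximized at p=0.5 and falls off symmetrically toward 0 or 1. The 26% forecast is closer to 50%, so it is more uncertain. H(26%) ≈ 0.827 bits, H(90%) ≈ 0.469 bits.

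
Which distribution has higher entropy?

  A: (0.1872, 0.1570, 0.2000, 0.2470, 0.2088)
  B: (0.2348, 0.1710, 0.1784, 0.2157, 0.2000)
B

Both distributions are close to uniform, making this a harder comparison.

H(A) = 2.3065 bits
H(B) = 2.3120 bits

The distribution closer to uniform has higher entropy.
Answer: B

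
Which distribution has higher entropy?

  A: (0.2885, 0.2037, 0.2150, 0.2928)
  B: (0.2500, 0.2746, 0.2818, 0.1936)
B

Both distributions are close to uniform, making this a harder comparison.

H(A) = 1.9806 bits
H(B) = 1.9855 bits

The distribution closer to uniform has higher entropy.
Answer: B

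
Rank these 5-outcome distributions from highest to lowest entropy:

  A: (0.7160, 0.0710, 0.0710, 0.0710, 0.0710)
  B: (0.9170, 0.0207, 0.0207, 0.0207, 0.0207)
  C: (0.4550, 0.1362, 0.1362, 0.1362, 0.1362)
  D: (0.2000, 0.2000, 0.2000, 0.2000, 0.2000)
D > C > A > B

Key insight: Entropy is maximized by uniform distributions and minimized by concentrated distributions.

Entropies:
  H(A) = 1.4288 bits
  H(B) = 0.5787 bits
  H(C) = 2.0841 bits
  H(D) = 2.3219 bits

Ranking: D > C > A > B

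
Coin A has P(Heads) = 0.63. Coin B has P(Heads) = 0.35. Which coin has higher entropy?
A

For binary distributions, entropy is maximized at p=0.5 and decreases as p moves toward 0 or 1.

H(A) = H(0.63) = 0.9507 bits
H(B) = H(0.35) = 0.9341 bits

Distribution A (p=0.63) is closer to uniform (p=0.5), so it has higher entropy.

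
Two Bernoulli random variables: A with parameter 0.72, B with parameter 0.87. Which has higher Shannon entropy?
A

For binary distributions, entropy is maximized at p=0.5 and decreases as p moves toward 0 or 1.

H(A) = H(0.72) = 0.8555 bits
H(B) = H(0.87) = 0.5574 bits

Distribution A (p=0.72) is closer to uniform (p=0.5), so it has higher entropy.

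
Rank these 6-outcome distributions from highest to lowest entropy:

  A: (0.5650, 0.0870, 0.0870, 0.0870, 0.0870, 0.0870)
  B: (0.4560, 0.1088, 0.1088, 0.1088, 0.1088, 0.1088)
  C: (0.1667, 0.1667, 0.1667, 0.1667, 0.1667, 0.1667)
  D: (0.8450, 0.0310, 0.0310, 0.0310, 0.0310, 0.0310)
C > B > A > D

Key insight: Entropy is maximized by uniform distributions and minimized by concentrated distributions.

Entropies:
  H(A) = 1.9978 bits
  H(B) = 2.2575 bits
  H(C) = 2.5850 bits
  H(D) = 0.9821 bits

Ranking: C > B > A > D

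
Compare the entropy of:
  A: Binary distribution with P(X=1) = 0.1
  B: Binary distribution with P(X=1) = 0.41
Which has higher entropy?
B

For binary distributions, entropy is maximized at p=0.5 and decreases as p moves toward 0 or 1.

H(A) = H(0.1) = 0.4690 bits
H(B) = H(0.41) = 0.9765 bits

Distribution B (p=0.41) is closer to uniform (p=0.5), so it has higher entropy.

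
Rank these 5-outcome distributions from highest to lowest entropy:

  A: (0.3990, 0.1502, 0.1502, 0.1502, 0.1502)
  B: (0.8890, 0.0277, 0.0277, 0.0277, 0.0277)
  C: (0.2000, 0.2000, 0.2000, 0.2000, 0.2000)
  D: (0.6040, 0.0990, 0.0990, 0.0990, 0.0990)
C > A > D > B

Key insight: Entropy is maximized by uniform distributions and minimized by concentrated distributions.

Entropies:
  H(A) = 2.1724 bits
  H(B) = 0.7249 bits
  H(C) = 2.3219 bits
  H(D) = 1.7606 bits

Ranking: C > A > D > B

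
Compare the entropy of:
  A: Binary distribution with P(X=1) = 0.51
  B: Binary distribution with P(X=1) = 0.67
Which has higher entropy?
A

For binary distributions, entropy is maximized at p=0.5 and decreases as p moves toward 0 or 1.

H(A) = H(0.51) = 0.9997 bits
H(B) = H(0.67) = 0.9149 bits

Distribution A (p=0.51) is closer to uniform (p=0.5), so it has higher entropy.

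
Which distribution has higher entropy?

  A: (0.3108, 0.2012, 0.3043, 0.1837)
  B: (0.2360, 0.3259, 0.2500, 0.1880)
B

Both distributions are close to uniform, making this a harder comparison.

H(A) = 1.9608 bits
H(B) = 1.9721 bits

The distribution closer to uniform has higher entropy.
Answer: B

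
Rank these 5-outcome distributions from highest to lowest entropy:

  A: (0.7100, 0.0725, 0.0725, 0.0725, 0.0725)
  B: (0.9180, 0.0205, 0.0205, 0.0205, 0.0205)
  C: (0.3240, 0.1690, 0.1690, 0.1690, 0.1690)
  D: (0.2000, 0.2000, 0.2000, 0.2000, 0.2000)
D > C > A > B

Key insight: Entropy is maximized by uniform distributions and minimized by concentrated distributions.

Entropies:
  H(A) = 1.4487 bits
  H(B) = 0.5732 bits
  H(C) = 2.2607 bits
  H(D) = 2.3219 bits

Ranking: D > C > A > B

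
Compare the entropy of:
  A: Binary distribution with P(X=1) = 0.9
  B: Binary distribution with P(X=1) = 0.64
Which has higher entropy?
B

For binary distributions, entropy is maximized at p=0.5 and decreases as p moves toward 0 or 1.

H(A) = H(0.9) = 0.4690 bits
H(B) = H(0.64) = 0.9427 bits

Distribution B (p=0.64) is closer to uniform (p=0.5), so it has higher entropy.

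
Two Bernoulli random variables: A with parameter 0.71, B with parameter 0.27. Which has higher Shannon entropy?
A

For binary distributions, entropy is maximized at p=0.5 and decreases as p moves toward 0 or 1.

H(A) = H(0.71) = 0.8687 bits
H(B) = H(0.27) = 0.8415 bits

Distribution A (p=0.71) is closer to uniform (p=0.5), so it has higher entropy.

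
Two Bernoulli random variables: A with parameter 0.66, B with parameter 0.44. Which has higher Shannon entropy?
B

For binary distributions, entropy is maximized at p=0.5 and decreases as p moves toward 0 or 1.

H(A) = H(0.66) = 0.9248 bits
H(B) = H(0.44) = 0.9896 bits

Distribution B (p=0.44) is closer to uniform (p=0.5), so it has higher entropy.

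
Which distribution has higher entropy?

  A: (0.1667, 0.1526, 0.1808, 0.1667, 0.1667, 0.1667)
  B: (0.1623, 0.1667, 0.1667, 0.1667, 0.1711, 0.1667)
B

Both distributions are close to uniform, making this a harder comparison.

H(A) = 2.5832 bits
H(B) = 2.5848 bits

The distribution closer to uniform has higher entropy.
Answer: B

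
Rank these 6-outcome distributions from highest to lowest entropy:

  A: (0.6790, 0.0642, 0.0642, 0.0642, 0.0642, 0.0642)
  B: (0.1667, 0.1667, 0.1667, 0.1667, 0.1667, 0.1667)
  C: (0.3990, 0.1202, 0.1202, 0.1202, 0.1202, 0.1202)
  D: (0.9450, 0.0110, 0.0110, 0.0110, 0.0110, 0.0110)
B > C > A > D

Key insight: Entropy is maximized by uniform distributions and minimized by concentrated distributions.

Entropies:
  H(A) = 1.6508 bits
  H(B) = 2.5850 bits
  H(C) = 2.3658 bits
  H(D) = 0.4350 bits

Ranking: B > C > A > D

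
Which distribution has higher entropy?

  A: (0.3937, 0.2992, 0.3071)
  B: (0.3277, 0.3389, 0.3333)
B

Both distributions are close to uniform, making this a harder comparison.

H(A) = 1.5734 bits
H(B) = 1.5848 bits

The distribution closer to uniform has higher entropy.
Answer: B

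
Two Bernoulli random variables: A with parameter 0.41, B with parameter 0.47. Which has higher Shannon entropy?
B

For binary distributions, entropy is maximized at p=0.5 and decreases as p moves toward 0 or 1.

H(A) = H(0.41) = 0.9765 bits
H(B) = H(0.47) = 0.9974 bits

Distribution B (p=0.47) is closer to uniform (p=0.5), so it has higher entropy.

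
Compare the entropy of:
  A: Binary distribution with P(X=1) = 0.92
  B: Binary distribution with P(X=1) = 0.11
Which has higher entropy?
B

For binary distributions, entropy is maximized at p=0.5 and decreases as p moves toward 0 or 1.

H(A) = H(0.92) = 0.4022 bits
H(B) = H(0.11) = 0.4999 bits

Distribution B (p=0.11) is closer to uniform (p=0.5), so it has higher entropy.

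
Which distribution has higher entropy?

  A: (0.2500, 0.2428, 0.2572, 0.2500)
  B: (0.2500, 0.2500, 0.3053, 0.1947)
A

Both distributions are close to uniform, making this a harder comparison.

H(A) = 1.9997 bits
H(B) = 1.9822 bits

The distribution closer to uniform has higher entropy.
Answer: A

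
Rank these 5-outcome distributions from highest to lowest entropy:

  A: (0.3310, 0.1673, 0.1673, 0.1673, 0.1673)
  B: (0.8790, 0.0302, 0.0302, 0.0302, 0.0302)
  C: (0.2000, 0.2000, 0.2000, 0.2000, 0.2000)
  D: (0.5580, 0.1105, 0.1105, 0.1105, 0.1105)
C > A > D > B

Key insight: Entropy is maximized by uniform distributions and minimized by concentrated distributions.

Entropies:
  H(A) = 2.2539 bits
  H(B) = 0.7742 bits
  H(C) = 2.3219 bits
  H(D) = 1.8743 bits

Ranking: C > A > D > B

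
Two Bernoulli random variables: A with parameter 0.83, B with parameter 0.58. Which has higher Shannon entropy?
B

For binary distributions, entropy is maximized at p=0.5 and decreases as p moves toward 0 or 1.

H(A) = H(0.83) = 0.6577 bits
H(B) = H(0.58) = 0.9815 bits

Distribution B (p=0.58) is closer to uniform (p=0.5), so it has higher entropy.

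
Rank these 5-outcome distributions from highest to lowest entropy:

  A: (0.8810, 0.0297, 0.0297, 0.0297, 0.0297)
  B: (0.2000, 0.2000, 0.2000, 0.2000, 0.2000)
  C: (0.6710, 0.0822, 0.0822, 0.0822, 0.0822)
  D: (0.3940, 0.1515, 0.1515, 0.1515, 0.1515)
B > D > C > A

Key insight: Entropy is maximized by uniform distributions and minimized by concentrated distributions.

Entropies:
  H(A) = 0.7645 bits
  H(B) = 2.3219 bits
  H(C) = 1.5719 bits
  H(D) = 2.1793 bits

Ranking: B > D > C > A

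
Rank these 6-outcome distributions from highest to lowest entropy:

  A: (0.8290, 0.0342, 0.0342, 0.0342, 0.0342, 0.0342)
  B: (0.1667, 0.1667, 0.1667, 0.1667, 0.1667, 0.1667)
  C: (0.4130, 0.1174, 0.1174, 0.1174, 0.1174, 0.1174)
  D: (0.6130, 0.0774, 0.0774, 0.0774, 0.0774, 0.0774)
B > C > D > A

Key insight: Entropy is maximized by uniform distributions and minimized by concentrated distributions.

Entropies:
  H(A) = 1.0570 bits
  H(B) = 2.5850 bits
  H(C) = 2.3410 bits
  H(D) = 1.8614 bits

Ranking: B > C > D > A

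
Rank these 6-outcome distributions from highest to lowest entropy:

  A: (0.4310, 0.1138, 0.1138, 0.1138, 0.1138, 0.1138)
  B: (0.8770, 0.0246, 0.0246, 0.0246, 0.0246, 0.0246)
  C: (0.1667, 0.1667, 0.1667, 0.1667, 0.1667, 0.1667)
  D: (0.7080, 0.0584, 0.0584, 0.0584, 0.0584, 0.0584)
C > A > D > B

Key insight: Entropy is maximized by uniform distributions and minimized by concentrated distributions.

Entropies:
  H(A) = 2.3074 bits
  H(B) = 0.8235 bits
  H(C) = 2.5850 bits
  H(D) = 1.5493 bits

Ranking: C > A > D > B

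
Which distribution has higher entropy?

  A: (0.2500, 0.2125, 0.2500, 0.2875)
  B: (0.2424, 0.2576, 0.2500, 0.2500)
B

Both distributions are close to uniform, making this a harder comparison.

H(A) = 1.9918 bits
H(B) = 1.9997 bits

The distribution closer to uniform has higher entropy.
Answer: B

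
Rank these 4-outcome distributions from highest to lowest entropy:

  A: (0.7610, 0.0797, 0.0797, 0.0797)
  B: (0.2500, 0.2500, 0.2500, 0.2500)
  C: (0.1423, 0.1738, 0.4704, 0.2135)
B > C > A

Key insight: Entropy is maximized by uniform distributions and minimized by concentrated distributions.

- Uniform distributions have maximum entropy log₂(4) = 2.0000 bits
- The more "peaked" or concentrated a distribution, the lower its entropy

Entropies:
  H(A) = 1.1722 bits
  H(B) = 2.0000 bits
  H(C) = 1.8265 bits

Ranking: B > C > A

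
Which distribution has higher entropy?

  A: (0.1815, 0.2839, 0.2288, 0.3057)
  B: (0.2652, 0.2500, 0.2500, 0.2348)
B

Both distributions are close to uniform, making this a harder comparison.

H(A) = 1.9721 bits
H(B) = 1.9987 bits

The distribution closer to uniform has higher entropy.
Answer: B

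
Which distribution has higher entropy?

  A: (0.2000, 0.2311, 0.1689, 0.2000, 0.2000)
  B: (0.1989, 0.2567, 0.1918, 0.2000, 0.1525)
A

Both distributions are close to uniform, making this a harder comparison.

H(A) = 2.3149 bits
H(B) = 2.3022 bits

The distribution closer to uniform has higher entropy.
Answer: A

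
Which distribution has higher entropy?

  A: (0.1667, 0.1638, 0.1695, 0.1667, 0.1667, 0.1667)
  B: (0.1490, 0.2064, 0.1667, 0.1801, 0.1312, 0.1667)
A

Both distributions are close to uniform, making this a harder comparison.

H(A) = 2.5849 bits
H(B) = 2.5705 bits

The distribution closer to uniform has higher entropy.
Answer: A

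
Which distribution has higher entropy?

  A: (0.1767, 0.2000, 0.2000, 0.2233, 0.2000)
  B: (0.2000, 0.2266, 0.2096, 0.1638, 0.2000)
A

Both distributions are close to uniform, making this a harder comparison.

H(A) = 2.3180 bits
H(B) = 2.3141 bits

The distribution closer to uniform has higher entropy.
Answer: A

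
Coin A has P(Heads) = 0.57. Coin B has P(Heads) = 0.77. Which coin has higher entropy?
A

For binary distributions, entropy is maximized at p=0.5 and decreases as p moves toward 0 or 1.

H(A) = H(0.57) = 0.9858 bits
H(B) = H(0.77) = 0.7780 bits

Distribution A (p=0.57) is closer to uniform (p=0.5), so it has higher entropy.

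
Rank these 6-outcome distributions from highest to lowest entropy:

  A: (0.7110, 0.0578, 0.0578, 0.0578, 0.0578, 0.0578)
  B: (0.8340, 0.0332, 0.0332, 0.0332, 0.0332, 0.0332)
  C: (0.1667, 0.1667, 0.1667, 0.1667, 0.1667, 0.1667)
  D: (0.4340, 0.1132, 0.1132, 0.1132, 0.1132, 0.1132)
C > D > A > B

Key insight: Entropy is maximized by uniform distributions and minimized by concentrated distributions.

Entropies:
  H(A) = 1.5385 bits
  H(B) = 1.0339 bits
  H(C) = 2.5850 bits
  H(D) = 2.3016 bits

Ranking: C > D > A > B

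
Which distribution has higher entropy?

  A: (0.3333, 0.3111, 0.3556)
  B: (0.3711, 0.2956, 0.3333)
A

Both distributions are close to uniform, making this a harder comparison.

H(A) = 1.5828 bits
H(B) = 1.5788 bits

The distribution closer to uniform has higher entropy.
Answer: A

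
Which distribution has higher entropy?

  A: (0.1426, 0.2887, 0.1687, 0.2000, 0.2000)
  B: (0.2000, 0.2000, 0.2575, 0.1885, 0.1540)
B

Both distributions are close to uniform, making this a harder comparison.

H(A) = 2.2800 bits
H(B) = 2.3022 bits

The distribution closer to uniform has higher entropy.
Answer: B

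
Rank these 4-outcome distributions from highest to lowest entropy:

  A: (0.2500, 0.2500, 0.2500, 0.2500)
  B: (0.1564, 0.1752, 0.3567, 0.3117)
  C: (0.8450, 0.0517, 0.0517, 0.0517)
A > B > C

Key insight: Entropy is maximized by uniform distributions and minimized by concentrated distributions.

- Uniform distributions have maximum entropy log₂(4) = 2.0000 bits
- The more "peaked" or concentrated a distribution, the lower its entropy

Entropies:
  H(A) = 2.0000 bits
  H(B) = 1.9136 bits
  H(C) = 0.8679 bits

Ranking: A > B > C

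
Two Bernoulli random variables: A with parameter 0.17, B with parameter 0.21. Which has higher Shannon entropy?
B

For binary distributions, entropy is maximized at p=0.5 and decreases as p moves toward 0 or 1.

H(A) = H(0.17) = 0.6577 bits
H(B) = H(0.21) = 0.7415 bits

Distribution B (p=0.21) is closer to uniform (p=0.5), so it has higher entropy.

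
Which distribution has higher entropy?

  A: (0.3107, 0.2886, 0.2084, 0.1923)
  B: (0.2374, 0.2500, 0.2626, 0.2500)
B

Both distributions are close to uniform, making this a harder comparison.

H(A) = 1.9703 bits
H(B) = 1.9991 bits

The distribution closer to uniform has higher entropy.
Answer: B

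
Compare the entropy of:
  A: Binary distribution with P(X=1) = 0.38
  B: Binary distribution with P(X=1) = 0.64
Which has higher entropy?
A

For binary distributions, entropy is maximized at p=0.5 and decreases as p moves toward 0 or 1.

H(A) = H(0.38) = 0.9580 bits
H(B) = H(0.64) = 0.9427 bits

Distribution A (p=0.38) is closer to uniform (p=0.5), so it has higher entropy.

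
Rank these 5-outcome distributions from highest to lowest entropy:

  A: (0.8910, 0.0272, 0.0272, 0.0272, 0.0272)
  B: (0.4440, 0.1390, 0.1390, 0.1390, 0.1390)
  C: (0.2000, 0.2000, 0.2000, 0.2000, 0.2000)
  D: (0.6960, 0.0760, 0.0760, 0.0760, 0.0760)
C > B > D > A

Key insight: Entropy is maximized by uniform distributions and minimized by concentrated distributions.

Entropies:
  H(A) = 0.7149 bits
  H(B) = 2.1029 bits
  H(C) = 2.3219 bits
  H(D) = 1.4941 bits

Ranking: C > B > D > A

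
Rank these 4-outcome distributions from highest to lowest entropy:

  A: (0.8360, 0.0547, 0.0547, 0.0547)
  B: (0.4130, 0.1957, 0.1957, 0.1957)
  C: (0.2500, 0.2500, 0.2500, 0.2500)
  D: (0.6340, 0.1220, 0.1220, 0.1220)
C > B > D > A

Key insight: Entropy is maximized by uniform distributions and minimized by concentrated distributions.

Entropies:
  H(A) = 0.9037 bits
  H(B) = 1.9084 bits
  H(C) = 2.0000 bits
  H(D) = 1.5276 bits

Ranking: C > B > D > A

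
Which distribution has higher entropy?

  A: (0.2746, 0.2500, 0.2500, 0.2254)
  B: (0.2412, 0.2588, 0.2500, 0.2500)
B

Both distributions are close to uniform, making this a harder comparison.

H(A) = 1.9965 bits
H(B) = 1.9996 bits

The distribution closer to uniform has higher entropy.
Answer: B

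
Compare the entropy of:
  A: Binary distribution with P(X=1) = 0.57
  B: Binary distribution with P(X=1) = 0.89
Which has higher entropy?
A

For binary distributions, entropy is maximized at p=0.5 and decreases as p moves toward 0 or 1.

H(A) = H(0.57) = 0.9858 bits
H(B) = H(0.89) = 0.4999 bits

Distribution A (p=0.57) is closer to uniform (p=0.5), so it has higher entropy.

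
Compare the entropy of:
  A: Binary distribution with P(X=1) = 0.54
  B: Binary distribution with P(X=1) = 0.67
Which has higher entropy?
A

For binary distributions, entropy is maximized at p=0.5 and decreases as p moves toward 0 or 1.

H(A) = H(0.54) = 0.9954 bits
H(B) = H(0.67) = 0.9149 bits

Distribution A (p=0.54) is closer to uniform (p=0.5), so it has higher entropy.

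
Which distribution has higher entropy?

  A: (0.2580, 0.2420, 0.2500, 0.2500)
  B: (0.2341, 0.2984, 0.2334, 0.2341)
A

Both distributions are close to uniform, making this a harder comparison.

H(A) = 1.9996 bits
H(B) = 1.9914 bits

The distribution closer to uniform has higher entropy.
Answer: A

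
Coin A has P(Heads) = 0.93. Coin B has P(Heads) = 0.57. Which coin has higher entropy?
B

For binary distributions, entropy is maximized at p=0.5 and decreases as p moves toward 0 or 1.

H(A) = H(0.93) = 0.3659 bits
H(B) = H(0.57) = 0.9858 bits

Distribution B (p=0.57) is closer to uniform (p=0.5), so it has higher entropy.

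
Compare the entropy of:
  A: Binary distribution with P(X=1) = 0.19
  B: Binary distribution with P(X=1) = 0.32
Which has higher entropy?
B

For binary distributions, entropy is maximized at p=0.5 and decreases as p moves toward 0 or 1.

H(A) = H(0.19) = 0.7015 bits
H(B) = H(0.32) = 0.9044 bits

Distribution B (p=0.32) is closer to uniform (p=0.5), so it has higher entropy.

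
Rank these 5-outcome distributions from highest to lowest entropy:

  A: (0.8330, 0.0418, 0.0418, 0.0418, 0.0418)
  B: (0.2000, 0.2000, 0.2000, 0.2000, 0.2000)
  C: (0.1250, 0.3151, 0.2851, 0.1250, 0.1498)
B > C > A

Key insight: Entropy is maximized by uniform distributions and minimized by concentrated distributions.

- Uniform distributions have maximum entropy log₂(5) = 2.3219 bits
- The more "peaked" or concentrated a distribution, the lower its entropy

Entropies:
  H(A) = 0.9848 bits
  H(B) = 2.3219 bits
  H(C) = 2.2015 bits

Ranking: B > C > A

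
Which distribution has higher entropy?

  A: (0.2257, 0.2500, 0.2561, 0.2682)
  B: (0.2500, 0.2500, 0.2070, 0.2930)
A

Both distributions are close to uniform, making this a harder comparison.

H(A) = 1.9972 bits
H(B) = 1.9893 bits

The distribution closer to uniform has higher entropy.
Answer: A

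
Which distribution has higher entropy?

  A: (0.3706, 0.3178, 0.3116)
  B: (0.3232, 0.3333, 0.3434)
B

Both distributions are close to uniform, making this a harder comparison.

H(A) = 1.5805 bits
H(B) = 1.5845 bits

The distribution closer to uniform has higher entropy.
Answer: B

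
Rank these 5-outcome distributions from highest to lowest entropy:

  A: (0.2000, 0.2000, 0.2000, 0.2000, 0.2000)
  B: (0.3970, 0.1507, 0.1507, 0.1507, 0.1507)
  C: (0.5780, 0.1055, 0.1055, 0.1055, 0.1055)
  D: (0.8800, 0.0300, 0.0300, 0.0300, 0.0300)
A > B > C > D

Key insight: Entropy is maximized by uniform distributions and minimized by concentrated distributions.

Entropies:
  H(A) = 2.3219 bits
  H(B) = 2.1752 bits
  H(C) = 1.8264 bits
  H(D) = 0.7694 bits

Ranking: A > B > C > D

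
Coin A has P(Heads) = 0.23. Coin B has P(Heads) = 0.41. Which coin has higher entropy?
B

For binary distributions, entropy is maximized at p=0.5 and decreases as p moves toward 0 or 1.

H(A) = H(0.23) = 0.7780 bits
H(B) = H(0.41) = 0.9765 bits

Distribution B (p=0.41) is closer to uniform (p=0.5), so it has higher entropy.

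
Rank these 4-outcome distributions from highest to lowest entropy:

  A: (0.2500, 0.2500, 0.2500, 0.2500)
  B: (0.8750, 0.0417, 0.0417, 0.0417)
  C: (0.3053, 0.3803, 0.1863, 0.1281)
A > C > B

Key insight: Entropy is maximized by uniform distributions and minimized by concentrated distributions.

- Uniform distributions have maximum entropy log₂(4) = 2.0000 bits
- The more "peaked" or concentrated a distribution, the lower its entropy

Entropies:
  H(A) = 2.0000 bits
  H(B) = 0.7417 bits
  H(C) = 1.8844 bits

Ranking: A > C > B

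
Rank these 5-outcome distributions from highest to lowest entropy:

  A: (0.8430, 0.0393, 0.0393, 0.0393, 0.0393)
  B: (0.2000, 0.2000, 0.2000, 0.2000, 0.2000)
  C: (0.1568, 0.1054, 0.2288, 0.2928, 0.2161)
B > C > A

Key insight: Entropy is maximized by uniform distributions and minimized by concentrated distributions.

- Uniform distributions have maximum entropy log₂(5) = 2.3219 bits
- The more "peaked" or concentrated a distribution, the lower its entropy

Entropies:
  H(A) = 0.9411 bits
  H(B) = 2.3219 bits
  H(C) = 2.2446 bits

Ranking: B > C > A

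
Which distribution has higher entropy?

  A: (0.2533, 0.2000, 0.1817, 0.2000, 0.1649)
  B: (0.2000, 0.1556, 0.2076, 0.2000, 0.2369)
B

Both distributions are close to uniform, making this a harder comparison.

H(A) = 2.3065 bits
H(B) = 2.3094 bits

The distribution closer to uniform has higher entropy.
Answer: B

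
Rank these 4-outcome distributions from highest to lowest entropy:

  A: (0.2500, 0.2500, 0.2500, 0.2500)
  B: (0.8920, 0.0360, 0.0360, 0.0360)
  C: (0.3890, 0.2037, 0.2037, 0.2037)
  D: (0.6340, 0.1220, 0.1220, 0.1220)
A > C > D > B

Key insight: Entropy is maximized by uniform distributions and minimized by concentrated distributions.

Entropies:
  H(A) = 2.0000 bits
  H(B) = 0.6650 bits
  H(C) = 1.9326 bits
  H(D) = 1.5276 bits

Ranking: A > C > D > B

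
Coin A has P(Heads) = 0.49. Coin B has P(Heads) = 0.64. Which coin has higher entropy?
A

For binary distributions, entropy is maximized at p=0.5 and decreases as p moves toward 0 or 1.

H(A) = H(0.49) = 0.9997 bits
H(B) = H(0.64) = 0.9427 bits

Distribution A (p=0.49) is closer to uniform (p=0.5), so it has higher entropy.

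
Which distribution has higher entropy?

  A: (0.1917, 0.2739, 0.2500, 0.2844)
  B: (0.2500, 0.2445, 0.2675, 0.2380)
B

Both distributions are close to uniform, making this a harder comparison.

H(A) = 1.9845 bits
H(B) = 1.9986 bits

The distribution closer to uniform has higher entropy.
Answer: B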